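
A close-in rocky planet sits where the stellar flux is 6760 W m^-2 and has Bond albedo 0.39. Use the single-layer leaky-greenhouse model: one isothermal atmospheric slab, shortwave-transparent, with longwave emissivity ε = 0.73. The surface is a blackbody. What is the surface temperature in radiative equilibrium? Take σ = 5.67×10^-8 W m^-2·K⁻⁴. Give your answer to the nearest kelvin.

Effective emission temperature (TOA balance): σT_e⁴ = S(1−α)/4 = 1031 W m^-2 → T_e = 367.2 K.
The surface balance (absorbed SW + ε·downward IR = σT_s⁴) with T_a⁴ = T_s⁴/2 reduces to T_s = T_e·[2/(2−ε)]^¼ = 411.4 K.

411 K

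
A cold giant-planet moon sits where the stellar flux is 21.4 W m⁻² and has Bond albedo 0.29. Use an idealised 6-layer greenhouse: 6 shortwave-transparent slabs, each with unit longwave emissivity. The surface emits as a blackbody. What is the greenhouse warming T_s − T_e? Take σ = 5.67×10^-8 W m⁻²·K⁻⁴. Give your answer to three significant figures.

Top-of-atmosphere balance: σT_e⁴ = S(1−α)/4 = 3.798 W m⁻² → T_e = 90.47 K.
T_s = (N+1)^(1/4)·T_e = 147.2 K.
Warming: T_s − T_e = 56.69 K.

56.7 K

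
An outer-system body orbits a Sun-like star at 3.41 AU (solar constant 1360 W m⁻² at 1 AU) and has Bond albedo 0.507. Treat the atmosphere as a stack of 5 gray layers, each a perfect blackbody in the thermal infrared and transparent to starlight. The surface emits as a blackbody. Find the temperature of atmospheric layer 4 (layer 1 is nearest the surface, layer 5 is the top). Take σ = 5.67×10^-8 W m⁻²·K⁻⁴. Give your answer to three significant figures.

Irradiance scales as 1/d², so S = 1360 W m⁻² × (1/3.41)² = 117.0 W m⁻².
OLR = S(1−α)/4 = 14.42 W m⁻²; the top layer radiates at T_e = 126.3 K.
The net upward flux σT_e⁴ is constant between every pair of levels, so T_k⁴ = (N+1−k)T_e⁴.
T_4 = (2)^(1/4)·126.3 = 150.2 K.

150 kelvin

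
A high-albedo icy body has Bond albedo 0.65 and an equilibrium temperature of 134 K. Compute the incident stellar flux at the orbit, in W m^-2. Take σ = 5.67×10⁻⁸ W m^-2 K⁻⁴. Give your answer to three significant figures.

209 W m^-2

From S(1−α)/4 = σT⁴: S = 4σT⁴/(1−α).
The emitted flux is σT⁴ = 18.28 W m^-2.
So S = 4×18.28/(1−0.65) = 208.9 W m^-2.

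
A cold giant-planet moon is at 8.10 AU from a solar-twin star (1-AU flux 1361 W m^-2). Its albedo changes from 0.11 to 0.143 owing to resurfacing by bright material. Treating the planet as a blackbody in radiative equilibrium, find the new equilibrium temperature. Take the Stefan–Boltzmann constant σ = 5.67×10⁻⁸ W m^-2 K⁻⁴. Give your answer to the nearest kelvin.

Irradiance scales as 1/d², so S = 1361 W m^-2 × (1/8.10)² = 20.74 W m^-2.
New equilibrium: T₂ = [(1−0.143)·20.74/(4σ)]^(1/4) = 94.09 K.

94 kelvin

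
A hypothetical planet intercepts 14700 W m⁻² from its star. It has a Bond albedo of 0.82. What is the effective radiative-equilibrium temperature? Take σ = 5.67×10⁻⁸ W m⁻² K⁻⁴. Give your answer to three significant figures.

329 kelvin

Averaging over the sphere, the absorbed flux is S(1−α)/4 = 661.5 W m⁻².
In equilibrium σT⁴ equals this, so T = 328.7 K.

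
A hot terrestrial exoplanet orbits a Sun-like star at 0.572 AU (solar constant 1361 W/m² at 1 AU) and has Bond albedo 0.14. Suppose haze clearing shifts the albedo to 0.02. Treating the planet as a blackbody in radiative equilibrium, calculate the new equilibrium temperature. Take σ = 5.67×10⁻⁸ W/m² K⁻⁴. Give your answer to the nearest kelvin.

366 kelvin

Flux at the orbit: S = 1361/(0.572)² = 4160 W/m².
New equilibrium: T₂ = [(1−0.02)·4160/(4σ)]^(1/4) = 366.2 K.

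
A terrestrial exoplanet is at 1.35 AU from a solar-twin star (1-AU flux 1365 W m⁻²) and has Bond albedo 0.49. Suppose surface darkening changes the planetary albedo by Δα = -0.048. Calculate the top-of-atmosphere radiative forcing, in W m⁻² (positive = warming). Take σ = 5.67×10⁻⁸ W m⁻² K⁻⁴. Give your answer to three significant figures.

Flux at the orbit: S = 1365/(1.35)² = 749.0 W m⁻².
ΔF = −(S/4)Δα = −(749.0/4)×(-0.048) = 8.988 W m⁻².

8.99 W m⁻²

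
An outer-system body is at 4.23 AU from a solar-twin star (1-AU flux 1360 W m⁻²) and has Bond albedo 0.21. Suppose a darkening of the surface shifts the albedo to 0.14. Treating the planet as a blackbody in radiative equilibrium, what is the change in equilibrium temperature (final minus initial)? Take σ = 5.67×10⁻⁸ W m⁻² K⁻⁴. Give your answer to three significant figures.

2.74 kelvin

Irradiance scales as 1/d², so S = 1360 W m⁻² × (1/4.23)² = 76.01 W m⁻².
With α = 0.21, T₁ = 127.6 K.
With α = 0.14, T₂ = 130.3 K.
Change: 130.3 − 127.6 = 2.736 K.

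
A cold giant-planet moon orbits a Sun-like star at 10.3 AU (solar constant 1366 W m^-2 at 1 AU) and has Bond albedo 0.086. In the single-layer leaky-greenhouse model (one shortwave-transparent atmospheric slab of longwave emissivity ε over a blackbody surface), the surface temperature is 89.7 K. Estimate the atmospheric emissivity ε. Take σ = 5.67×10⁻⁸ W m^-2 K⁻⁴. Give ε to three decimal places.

0.397

Flux at the orbit: S = 1366/(10.3)² = 12.88 W m^-2.
TOA balance gives T_e = 84.87 K.
Since (2−ε)/2 = (T_e/T_s)⁴ = 0.8015, ε = 0.3970.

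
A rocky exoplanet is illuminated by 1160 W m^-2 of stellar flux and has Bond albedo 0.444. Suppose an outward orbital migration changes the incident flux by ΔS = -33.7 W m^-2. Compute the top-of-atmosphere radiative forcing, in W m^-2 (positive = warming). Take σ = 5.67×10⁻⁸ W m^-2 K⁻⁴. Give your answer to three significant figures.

Only a fraction (1−α) is absorbed and it's spread over 4πR², so ΔF = (1−α)ΔS/4 = -4.684 W m^-2.

-4.68 W m^-2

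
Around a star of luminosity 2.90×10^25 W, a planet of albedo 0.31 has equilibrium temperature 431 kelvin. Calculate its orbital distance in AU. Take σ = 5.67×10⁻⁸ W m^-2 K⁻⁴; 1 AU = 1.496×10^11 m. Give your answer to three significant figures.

0.0953 AU

Required flux: S = 4σT⁴/(1−α) = 11340 W m^-2.
From L = 4πd²S, d = √(2.90×10^25/(4π·11340)) = 1.426×10^10 m = 0.09535 AU.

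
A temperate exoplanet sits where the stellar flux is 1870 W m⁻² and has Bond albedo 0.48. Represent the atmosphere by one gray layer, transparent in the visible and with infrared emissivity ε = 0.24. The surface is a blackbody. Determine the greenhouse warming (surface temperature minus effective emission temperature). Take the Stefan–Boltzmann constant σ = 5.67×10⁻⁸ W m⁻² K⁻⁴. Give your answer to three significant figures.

The planet radiates to space at T_e = [S(1−α)/(4σ)]^(1/4) = 255.9 K.
For a single slab of emissivity ε, T_s⁴ = 2T_e⁴/(2−ε); thus T_s = 255.9·(1.136)^(1/4) = 264.2 K.
T_s − T_e = 264.2 − 255.9 = 8.310 K.

8.31 K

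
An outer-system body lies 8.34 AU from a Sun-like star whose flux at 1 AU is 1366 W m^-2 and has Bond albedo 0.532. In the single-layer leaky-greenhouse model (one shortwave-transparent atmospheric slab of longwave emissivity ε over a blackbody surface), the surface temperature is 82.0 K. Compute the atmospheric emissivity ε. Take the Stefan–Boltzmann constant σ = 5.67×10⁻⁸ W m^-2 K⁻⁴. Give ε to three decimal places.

0.207

Flux at the orbit: S = 1366/(8.34)² = 19.64 W m^-2.
First, T_e = [19.64·(1−0.532)/(4σ)]^(1/4) = 79.79 K.
T_s⁴ = T_e⁴·2/(2−ε) → ε = 2 − 2(T_e/T_s)⁴ = 2 − 2·(79.79/82.0)⁴ = 0.2073.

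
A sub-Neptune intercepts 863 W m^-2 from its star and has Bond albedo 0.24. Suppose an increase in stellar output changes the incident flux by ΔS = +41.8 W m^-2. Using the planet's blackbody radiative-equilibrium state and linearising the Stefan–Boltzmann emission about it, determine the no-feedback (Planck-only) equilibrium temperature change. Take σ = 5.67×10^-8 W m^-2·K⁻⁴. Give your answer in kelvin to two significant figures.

Reference equilibrium: T_e = [S(1−α)/(4σ)]^(1/4) = 231.9 K.
ΔF = Δ[S(1−α)]/4 = (1−0.24)·+41.8/4 = 7.942 W m^-2.
The Planck feedback parameter is 4σT_e³ = 2.828 W m^-2/K.
So ΔT₀ = 7.942/2.828 = 2.81 K.

2.8 K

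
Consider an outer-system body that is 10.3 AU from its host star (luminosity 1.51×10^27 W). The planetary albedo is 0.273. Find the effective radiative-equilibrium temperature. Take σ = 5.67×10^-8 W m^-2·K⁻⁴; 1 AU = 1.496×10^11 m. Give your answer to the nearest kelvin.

Orbital distance: d = 10.3 AU = 1.541×10^12 m.
S = L/(4πd²) = 50.61 W m^-2.
Absorbed flux (global mean): S(1−α)/4 = 50.61·0.727/4 = 9.198 W m^-2.
Set σT⁴ = 9.198 → T = (9.198/σ)^(1/4) = 112.9 K.

113 K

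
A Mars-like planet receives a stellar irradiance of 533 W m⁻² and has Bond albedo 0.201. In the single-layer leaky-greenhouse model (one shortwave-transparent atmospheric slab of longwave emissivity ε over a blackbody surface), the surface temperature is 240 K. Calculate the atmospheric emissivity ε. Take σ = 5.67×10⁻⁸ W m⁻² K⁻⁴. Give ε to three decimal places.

0.868

First, T_e = [533.0·(1−0.201)/(4σ)]^(1/4) = 208.2 K.
T_s⁴ = T_e⁴·2/(2−ε) → ε = 2 − 2(T_e/T_s)⁴ = 2 − 2·(208.2/240)⁴ = 0.8681.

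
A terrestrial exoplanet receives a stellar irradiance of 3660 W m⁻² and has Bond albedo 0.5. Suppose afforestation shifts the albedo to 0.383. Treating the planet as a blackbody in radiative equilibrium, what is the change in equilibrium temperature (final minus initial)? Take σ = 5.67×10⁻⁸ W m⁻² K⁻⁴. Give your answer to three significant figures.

16.2 kelvin

Before: T₁ = [3660·0.5/(4σ)]^(1/4) = 299.7 K.
With α = 0.383, T₂ = 315.9 K.
Change: 315.9 − 299.7 = 16.18 K.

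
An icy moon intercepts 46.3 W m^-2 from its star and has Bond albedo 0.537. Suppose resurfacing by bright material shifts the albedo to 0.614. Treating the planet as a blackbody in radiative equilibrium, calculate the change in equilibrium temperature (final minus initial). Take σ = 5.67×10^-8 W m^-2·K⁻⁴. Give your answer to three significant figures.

Before: T₁ = [46.30·0.463/(4σ)]^(1/4) = 98.60 K.
With α = 0.614, T₂ = 94.22 K.
Change: 94.22 − 98.60 = -4.383 K.

-4.38 kelvin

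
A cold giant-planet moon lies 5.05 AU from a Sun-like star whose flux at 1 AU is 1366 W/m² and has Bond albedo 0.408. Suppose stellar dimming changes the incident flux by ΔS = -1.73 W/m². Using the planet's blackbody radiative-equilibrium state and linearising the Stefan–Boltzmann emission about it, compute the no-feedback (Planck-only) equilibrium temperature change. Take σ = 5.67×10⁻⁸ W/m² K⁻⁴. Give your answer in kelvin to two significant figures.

-0.88 kelvin

By the inverse-square law, S = 1366/5.05² = 53.56 W/m².
Reference equilibrium: T_e = [S(1−α)/(4σ)]^(1/4) = 108.7 K.
Only a fraction (1−α) is absorbed and it's spread over 4πR², so ΔF = (1−α)ΔS/4 = -0.2560 W/m².
Linearising σT⁴ gives d(σT⁴)/dT = 4σT_e³ = 0.2916 W/m² per K.
Hence the no-feedback warming is ΔF/(4σT_e³) = -0.878 K.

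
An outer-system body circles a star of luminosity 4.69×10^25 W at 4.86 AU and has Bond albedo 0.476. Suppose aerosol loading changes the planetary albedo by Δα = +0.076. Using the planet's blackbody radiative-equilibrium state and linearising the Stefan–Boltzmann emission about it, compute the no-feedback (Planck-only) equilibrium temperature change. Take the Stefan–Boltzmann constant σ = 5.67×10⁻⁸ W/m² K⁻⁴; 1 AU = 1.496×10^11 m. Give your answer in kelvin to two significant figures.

d = 4.86 × 1.496×10^11 m = 7.271×10^11 m.
Flux at the orbit: S = L/(4πd²) = 4.69×10^25/(4π·(7.27×10^11)²) = 7.060 W/m².
Reference equilibrium: T_e = [S(1−α)/(4σ)]^(1/4) = 63.55 K.
The change in absorbed flux is Δ[S(1−α)/4] = −SΔα/4 = -0.1341 W/m².
Linearising σT⁴ gives d(σT⁴)/dT = 4σT_e³ = 0.05821 W/m² per K.
ΔT₀ = ΔF/λ_P = -0.1341/0.05821 = -2.30 K.

-2.3 kelvin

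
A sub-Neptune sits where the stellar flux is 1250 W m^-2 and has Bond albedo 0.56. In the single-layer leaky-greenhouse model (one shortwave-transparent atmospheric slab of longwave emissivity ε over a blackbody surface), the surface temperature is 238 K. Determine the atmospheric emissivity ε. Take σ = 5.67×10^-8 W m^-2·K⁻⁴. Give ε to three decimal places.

Effective temperature: T_e = [S(1−α)/(4σ)]^(1/4) = 221.9 K.
T_s⁴ = T_e⁴·2/(2−ε) → ε = 2 − 2(T_e/T_s)⁴ = 2 − 2·(221.9/238)⁴ = 0.4884.

0.488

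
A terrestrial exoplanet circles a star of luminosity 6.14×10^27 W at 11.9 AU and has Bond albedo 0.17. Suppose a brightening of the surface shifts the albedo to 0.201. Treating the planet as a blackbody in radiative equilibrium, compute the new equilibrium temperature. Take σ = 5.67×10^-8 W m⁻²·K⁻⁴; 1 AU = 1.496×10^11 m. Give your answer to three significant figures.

153 K

d = 11.9 × 1.496×10^11 m = 1.780×10^12 m.
Spreading L over a sphere of radius d: S = 6.14×10^27/(4π·1.78×10^12²) = 154.2 W m⁻².
T₂ = [S(1−α₂)/(4σ)]^(1/4) = [154.2·0.799/(4σ)]^(1/4) = 152.7 K.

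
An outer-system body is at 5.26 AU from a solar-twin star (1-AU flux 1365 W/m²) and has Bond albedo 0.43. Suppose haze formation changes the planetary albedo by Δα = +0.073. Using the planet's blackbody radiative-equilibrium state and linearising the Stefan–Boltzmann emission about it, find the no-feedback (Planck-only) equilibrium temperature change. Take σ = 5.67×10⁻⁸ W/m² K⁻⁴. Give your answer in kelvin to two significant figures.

Flux at the orbit: S = 1365/(5.26)² = 49.34 W/m².
Unperturbed T_e = [49.34·(1−0.43)/(4σ)]^¼ = 105.5 K.
The change in absorbed flux is Δ[S(1−α)/4] = −SΔα/4 = -0.9004 W/m².
Planck response: λ_P = 4σT_e³ = 4·5.67×10⁻⁸·(105.5)³ = 0.2665 W/m²/K.
ΔT₀ = ΔF/λ_P = -0.9004/0.2665 = -3.38 K.

-3.4 kelvin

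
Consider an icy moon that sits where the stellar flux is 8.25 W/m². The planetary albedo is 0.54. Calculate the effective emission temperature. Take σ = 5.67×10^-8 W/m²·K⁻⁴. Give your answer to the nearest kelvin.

Averaging over the sphere, the absorbed flux is S(1−α)/4 = 0.9487 W/m².
Set σT⁴ = 0.9487 → T = (0.9487/σ)^(1/4) = 63.96 K.

64 kelvin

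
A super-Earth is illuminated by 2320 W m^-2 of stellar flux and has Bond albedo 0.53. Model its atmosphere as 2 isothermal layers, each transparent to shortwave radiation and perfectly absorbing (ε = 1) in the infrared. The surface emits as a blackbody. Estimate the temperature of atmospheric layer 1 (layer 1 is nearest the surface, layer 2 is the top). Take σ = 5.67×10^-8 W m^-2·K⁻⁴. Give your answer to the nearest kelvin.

313 K

The effective emission temperature is T_e = [S(1−α)/(4σ)]^¼ = 263.3 K.
The net upward flux σT_e⁴ is constant between every pair of levels, so T_k⁴ = (N+1−k)T_e⁴.
T_1 = (2)^(1/4)·263.3 = 313.1 K.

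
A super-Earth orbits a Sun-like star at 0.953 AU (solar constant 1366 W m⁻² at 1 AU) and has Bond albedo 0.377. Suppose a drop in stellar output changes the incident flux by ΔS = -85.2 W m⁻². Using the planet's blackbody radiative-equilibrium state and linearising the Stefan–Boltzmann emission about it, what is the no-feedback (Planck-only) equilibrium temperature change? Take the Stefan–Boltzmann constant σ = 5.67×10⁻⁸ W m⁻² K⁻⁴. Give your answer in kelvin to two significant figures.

Flux at the orbit: S = 1366/(0.953)² = 1504 W m⁻².
The baseline emission temperature is T_e = 253.5 K.
Only a fraction (1−α) is absorbed and it's spread over 4πR², so ΔF = (1−α)ΔS/4 = -13.27 W m⁻².
Linearising σT⁴ gives d(σT⁴)/dT = 4σT_e³ = 3.696 W m⁻² per K.
ΔT₀ = ΔF/λ_P = -13.27/3.696 = -3.59 K.

-3.6 K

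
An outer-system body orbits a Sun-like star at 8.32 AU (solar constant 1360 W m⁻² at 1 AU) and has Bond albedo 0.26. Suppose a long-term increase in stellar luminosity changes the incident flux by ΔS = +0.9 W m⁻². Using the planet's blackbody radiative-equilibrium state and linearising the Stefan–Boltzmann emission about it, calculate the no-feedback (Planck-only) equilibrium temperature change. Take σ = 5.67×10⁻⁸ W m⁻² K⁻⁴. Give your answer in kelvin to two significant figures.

By the inverse-square law, S = 1360/8.32² = 19.65 W m⁻².
Unperturbed T_e = [19.65·(1−0.26)/(4σ)]^¼ = 89.48 K.
Only a fraction (1−α) is absorbed and it's spread over 4πR², so ΔF = (1−α)ΔS/4 = 0.1665 W m⁻².
The Planck feedback parameter is 4σT_e³ = 0.1625 W m⁻²/K.
So ΔT₀ = 0.1665/0.1625 = 1.02 K.

1.0 kelvin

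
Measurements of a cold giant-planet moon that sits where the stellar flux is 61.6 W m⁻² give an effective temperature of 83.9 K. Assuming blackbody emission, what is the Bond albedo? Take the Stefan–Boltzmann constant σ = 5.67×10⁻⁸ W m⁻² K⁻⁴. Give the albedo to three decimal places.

0.818

From σT⁴ = S(1−α)/4 we invert for α: 1−α = 4σT⁴/S.
4σT⁴ = 4·5.67×10⁻⁸·(83.9)⁴ = 11.24 W m⁻².
Hence α = 1 − 11.24/61.60 = 0.8176.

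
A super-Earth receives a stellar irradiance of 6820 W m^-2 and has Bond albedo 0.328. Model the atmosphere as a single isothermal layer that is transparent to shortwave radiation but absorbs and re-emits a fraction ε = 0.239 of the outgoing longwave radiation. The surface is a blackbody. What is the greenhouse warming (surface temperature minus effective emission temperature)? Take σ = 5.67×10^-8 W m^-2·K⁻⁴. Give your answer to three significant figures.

Effective emission temperature (TOA balance): σT_e⁴ = S(1−α)/4 = 1146 W m^-2 → T_e = 377.0 K.
Surface balance with a leaky layer gives σT_s⁴ = σT_e⁴·2/(2−ε), so T_s = T_e·[2/(2−0.239)]^(1/4) = 389.2 K.
Greenhouse warming: T_s − T_e = 12.19 K.

12.2 K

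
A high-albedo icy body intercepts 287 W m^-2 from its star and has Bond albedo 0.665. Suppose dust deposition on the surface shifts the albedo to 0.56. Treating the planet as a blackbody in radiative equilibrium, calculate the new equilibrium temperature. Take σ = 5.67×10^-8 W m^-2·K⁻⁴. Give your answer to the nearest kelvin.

With the new albedo, S(1−α₂)/4 = 31.57 W m^-2, so T₂ = 153.6 K.

154 K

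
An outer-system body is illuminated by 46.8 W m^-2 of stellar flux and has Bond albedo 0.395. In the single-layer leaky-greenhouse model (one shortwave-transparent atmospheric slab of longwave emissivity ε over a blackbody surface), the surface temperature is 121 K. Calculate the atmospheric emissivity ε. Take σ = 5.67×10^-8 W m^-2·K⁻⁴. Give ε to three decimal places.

First, T_e = [46.80·(1−0.395)/(4σ)]^(1/4) = 105.7 K.
Inverting T_s⁴ = 2T_e⁴/(2−ε): (T_e/T_s)⁴ = 0.5824, so ε = 2(1 − 0.5824) = 0.8352.

0.835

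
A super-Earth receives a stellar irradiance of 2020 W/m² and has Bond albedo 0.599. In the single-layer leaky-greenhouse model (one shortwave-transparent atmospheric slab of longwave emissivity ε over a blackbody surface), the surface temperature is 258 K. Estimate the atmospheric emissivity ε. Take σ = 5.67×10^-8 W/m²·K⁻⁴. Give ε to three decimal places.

TOA balance gives T_e = 244.5 K.
Since (2−ε)/2 = (T_e/T_s)⁴ = 0.8061, ε = 0.3879.

0.388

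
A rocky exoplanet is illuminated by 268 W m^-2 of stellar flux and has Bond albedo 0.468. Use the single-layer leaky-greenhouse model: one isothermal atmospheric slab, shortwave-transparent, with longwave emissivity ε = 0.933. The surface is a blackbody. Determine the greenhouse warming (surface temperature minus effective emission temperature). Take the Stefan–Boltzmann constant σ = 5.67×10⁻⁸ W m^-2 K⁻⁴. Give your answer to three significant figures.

26.9 K

At the top of the atmosphere, σT_e⁴ = S(1−α)/4 = 35.64 W m^-2, giving T_e = 158.3 K.
For a single slab of emissivity ε, T_s⁴ = 2T_e⁴/(2−ε); thus T_s = 158.3·(1.874)^(1/4) = 185.3 K.
Greenhouse warming: T_s − T_e = 26.93 K.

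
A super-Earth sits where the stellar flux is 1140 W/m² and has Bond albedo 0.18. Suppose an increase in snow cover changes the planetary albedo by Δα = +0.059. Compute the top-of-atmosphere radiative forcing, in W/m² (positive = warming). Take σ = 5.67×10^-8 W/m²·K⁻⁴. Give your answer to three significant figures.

The change in absorbed flux is Δ[S(1−α)/4] = −SΔα/4 = -16.81 W/m².

-16.8 W/m²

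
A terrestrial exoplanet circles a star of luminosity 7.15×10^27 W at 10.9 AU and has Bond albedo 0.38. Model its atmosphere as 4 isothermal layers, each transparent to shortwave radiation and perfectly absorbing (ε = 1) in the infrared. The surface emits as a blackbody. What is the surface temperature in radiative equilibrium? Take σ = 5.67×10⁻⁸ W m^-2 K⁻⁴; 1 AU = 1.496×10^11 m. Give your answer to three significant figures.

233 K

d = 10.9 × 1.496×10^11 m = 1.631×10^12 m.
Spreading L over a sphere of radius d: S = 7.15×10^27/(4π·1.63×10^12²) = 214.0 W m^-2.
OLR = S(1−α)/4 = 33.17 W m^-2; the top layer radiates at T_e = 155.5 K.
With N = 4 opaque layers, T_s = (N+1)^(1/4)·T_e = 5^(1/4)·155.5 = 232.6 K.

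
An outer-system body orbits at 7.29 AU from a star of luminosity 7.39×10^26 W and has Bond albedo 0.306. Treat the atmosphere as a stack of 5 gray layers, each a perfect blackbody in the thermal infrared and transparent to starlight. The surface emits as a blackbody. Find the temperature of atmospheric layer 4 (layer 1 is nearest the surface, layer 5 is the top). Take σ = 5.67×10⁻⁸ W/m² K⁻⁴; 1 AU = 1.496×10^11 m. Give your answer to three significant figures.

132 K

d = 7.29 × 1.496×10^11 m = 1.091×10^12 m.
Flux at the orbit: S = L/(4πd²) = 7.39×10^26/(4π·(1.09×10^12)²) = 49.44 W/m².
The effective emission temperature is T_e = [S(1−α)/(4σ)]^¼ = 110.9 K.
In the N-layer model, layer k (counted from the surface) has T_k = (N+1−k)^(1/4)·T_e.
With k = 4: T_4 = (5+1−4)^¼·110.9 K = 131.9 K.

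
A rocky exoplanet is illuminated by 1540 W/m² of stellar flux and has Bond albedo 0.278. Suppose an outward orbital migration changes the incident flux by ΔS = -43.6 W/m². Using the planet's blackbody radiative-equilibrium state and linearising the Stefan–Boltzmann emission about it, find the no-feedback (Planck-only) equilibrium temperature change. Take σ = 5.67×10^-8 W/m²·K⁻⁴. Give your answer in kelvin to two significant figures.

Reference equilibrium: T_e = [S(1−α)/(4σ)]^(1/4) = 264.6 K.
ΔF = Δ[S(1−α)]/4 = (1−0.278)·-43.6/4 = -7.870 W/m².
Planck response: λ_P = 4σT_e³ = 4·5.67×10⁻⁸·(264.6)³ = 4.202 W/m²/K.
ΔT₀ = ΔF/λ_P = -7.870/4.202 = -1.87 K.

-1.9 K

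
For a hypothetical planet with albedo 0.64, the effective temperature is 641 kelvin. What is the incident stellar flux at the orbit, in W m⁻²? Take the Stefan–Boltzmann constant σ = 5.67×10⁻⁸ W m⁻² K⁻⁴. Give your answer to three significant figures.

1.06×10^5 W m⁻²

Invert the energy balance for S: S = 4σT⁴/(1−α).
The emitted flux is σT⁴ = 9572 W m⁻².
So S = 4×9572/(1−0.64) = 1.064×10^5 W m⁻².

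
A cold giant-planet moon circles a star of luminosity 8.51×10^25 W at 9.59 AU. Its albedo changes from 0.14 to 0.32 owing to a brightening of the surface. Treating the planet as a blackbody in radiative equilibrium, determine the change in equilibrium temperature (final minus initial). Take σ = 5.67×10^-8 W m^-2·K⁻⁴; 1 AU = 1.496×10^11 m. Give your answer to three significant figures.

Orbital distance: d = 9.59 AU = 1.435×10^12 m.
Spreading L over a sphere of radius d: S = 8.51×10^25/(4π·1.43×10^12²) = 3.290 W m^-2.
Before: T₁ = [3.290·0.86/(4σ)]^(1/4) = 59.43 K.
After:  T₂ = [3.290·0.68/(4σ)]^(1/4) = 56.04 K.
Change: 56.04 − 59.43 = -3.389 K.

-3.39 K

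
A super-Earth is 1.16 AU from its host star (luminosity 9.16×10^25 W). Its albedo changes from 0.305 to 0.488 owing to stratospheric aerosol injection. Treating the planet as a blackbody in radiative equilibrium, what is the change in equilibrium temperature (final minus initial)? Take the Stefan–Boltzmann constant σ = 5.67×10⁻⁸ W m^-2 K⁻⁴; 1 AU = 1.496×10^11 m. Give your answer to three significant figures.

Orbital distance: d = 1.16 AU = 1.735×10^11 m.
Flux at the orbit: S = L/(4πd²) = 9.16×10^25/(4π·(1.74×10^11)²) = 242.1 W m^-2.
Before: T₁ = [242.1·0.695/(4σ)]^(1/4) = 165.0 K.
Final:   T₂ = [S(1−0.488)/(4σ)]^(1/4) = 152.9 K.
ΔT = T₂ − T₁ = -12.14 K.

-12.1 K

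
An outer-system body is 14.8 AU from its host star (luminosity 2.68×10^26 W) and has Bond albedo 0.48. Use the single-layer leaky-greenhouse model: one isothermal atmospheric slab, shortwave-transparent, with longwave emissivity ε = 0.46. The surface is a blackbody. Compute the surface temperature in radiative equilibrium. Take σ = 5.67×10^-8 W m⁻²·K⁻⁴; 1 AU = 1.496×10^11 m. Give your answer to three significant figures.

d = 14.8 × 1.496×10^11 m = 2.214×10^12 m.
S = L/(4πd²) = 4.350 W m⁻².
Effective emission temperature (TOA balance): σT_e⁴ = S(1−α)/4 = 0.5656 W m⁻² → T_e = 56.20 K.
The surface balance (absorbed SW + ε·downward IR = σT_s⁴) with T_a⁴ = T_s⁴/2 reduces to T_s = T_e·[2/(2−ε)]^¼ = 59.99 K.

60.0 kelvin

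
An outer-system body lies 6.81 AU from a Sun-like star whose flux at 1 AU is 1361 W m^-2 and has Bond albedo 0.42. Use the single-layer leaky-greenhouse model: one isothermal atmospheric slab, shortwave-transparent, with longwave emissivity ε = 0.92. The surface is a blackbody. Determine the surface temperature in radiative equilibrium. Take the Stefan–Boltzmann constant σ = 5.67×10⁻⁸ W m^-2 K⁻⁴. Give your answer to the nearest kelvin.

By the inverse-square law, S = 1361/6.81² = 29.35 W m^-2.
Effective emission temperature (TOA balance): σT_e⁴ = S(1−α)/4 = 4.255 W m^-2 → T_e = 93.08 K.
For a single slab of emissivity ε, T_s⁴ = 2T_e⁴/(2−ε); thus T_s = 93.08·(1.852)^(1/4) = 108.6 K.

109 K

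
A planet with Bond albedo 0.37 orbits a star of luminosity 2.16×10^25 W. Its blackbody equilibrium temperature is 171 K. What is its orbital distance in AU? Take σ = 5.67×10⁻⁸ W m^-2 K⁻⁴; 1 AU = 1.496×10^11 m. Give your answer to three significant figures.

Energy balance gives S = 4σT⁴/(1−α) = 307.8 W m^-2.
From L = 4πd²S, d = √(2.16×10^25/(4π·307.8)) = 7.473×10^10 m = 0.4995 AU.

0.500 AU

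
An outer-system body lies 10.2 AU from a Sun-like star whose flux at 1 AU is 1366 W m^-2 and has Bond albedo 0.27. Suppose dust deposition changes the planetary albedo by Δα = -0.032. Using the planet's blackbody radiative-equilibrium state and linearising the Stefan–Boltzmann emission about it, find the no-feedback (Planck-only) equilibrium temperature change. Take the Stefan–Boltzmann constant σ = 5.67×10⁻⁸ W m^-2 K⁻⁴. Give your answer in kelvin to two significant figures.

0.88 K

Irradiance scales as 1/d², so S = 1366 W m^-2 × (1/10.2)² = 13.13 W m^-2.
Reference equilibrium: T_e = [S(1−α)/(4σ)]^(1/4) = 80.63 K.
ΔF = −(S/4)Δα = −(13.13/4)×(-0.032) = 0.1050 W m^-2.
Linearising σT⁴ gives d(σT⁴)/dT = 4σT_e³ = 0.1189 W m^-2 per K.
So ΔT₀ = 0.1050/0.1189 = 0.884 K.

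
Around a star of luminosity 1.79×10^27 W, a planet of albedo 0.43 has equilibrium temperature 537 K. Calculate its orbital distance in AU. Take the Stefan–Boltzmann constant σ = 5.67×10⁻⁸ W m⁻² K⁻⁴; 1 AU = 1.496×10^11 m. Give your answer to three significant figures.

Required flux: S = 4σT⁴/(1−α) = 33090 W m⁻².
Then d = [L/(4πS)]^(1/2) = 6.561×10^10 m, i.e. 0.4386 AU.

0.439 AU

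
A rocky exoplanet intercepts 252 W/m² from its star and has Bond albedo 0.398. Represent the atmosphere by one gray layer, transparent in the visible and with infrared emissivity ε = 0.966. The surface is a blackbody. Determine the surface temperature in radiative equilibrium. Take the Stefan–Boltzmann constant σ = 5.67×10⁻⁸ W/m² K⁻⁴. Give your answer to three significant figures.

190 kelvin

The planet radiates to space at T_e = [S(1−α)/(4σ)]^(1/4) = 160.8 K.
Surface balance with a leaky layer gives σT_s⁴ = σT_e⁴·2/(2−ε), so T_s = T_e·[2/(2−0.966)]^(1/4) = 189.7 K.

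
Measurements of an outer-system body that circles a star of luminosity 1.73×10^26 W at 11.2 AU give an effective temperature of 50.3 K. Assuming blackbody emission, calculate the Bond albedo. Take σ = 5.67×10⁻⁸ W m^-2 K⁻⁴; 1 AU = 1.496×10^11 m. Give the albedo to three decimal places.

0.704

d = 11.2 × 1.496×10^11 m = 1.676×10^12 m.
Spreading L over a sphere of radius d: S = 1.73×10^26/(4π·1.68×10^12²) = 4.904 W m^-2.
Energy balance: S(1−α)/4 = σT⁴, so 1−α = 4σT⁴/S.
σT⁴ = 0.3630 W m^-2, so 4σT⁴ = 1.452 W m^-2.
1−α = 1.452/4.904 = 0.2961, so α = 0.7039.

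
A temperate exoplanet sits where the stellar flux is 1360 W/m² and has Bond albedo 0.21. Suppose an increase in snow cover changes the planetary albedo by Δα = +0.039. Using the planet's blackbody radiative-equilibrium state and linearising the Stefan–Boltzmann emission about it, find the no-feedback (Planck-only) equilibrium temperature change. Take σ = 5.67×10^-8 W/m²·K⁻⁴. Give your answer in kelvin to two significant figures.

-3.2 kelvin

The baseline emission temperature is T_e = 262.3 K.
TOA radiative forcing: ΔF = −S·Δα/4 = −1360·(+0.039)/4 = -13.26 W/m².
The Planck feedback parameter is 4σT_e³ = 4.095 W/m²/K.
So ΔT₀ = -13.26/4.095 = -3.24 K.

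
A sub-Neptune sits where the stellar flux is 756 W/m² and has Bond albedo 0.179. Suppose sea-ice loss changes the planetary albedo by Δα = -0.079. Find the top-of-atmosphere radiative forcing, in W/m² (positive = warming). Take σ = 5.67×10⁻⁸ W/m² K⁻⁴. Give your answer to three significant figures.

14.9 W/m²

ΔF = −(S/4)Δα = −(756.0/4)×(-0.079) = 14.93 W/m².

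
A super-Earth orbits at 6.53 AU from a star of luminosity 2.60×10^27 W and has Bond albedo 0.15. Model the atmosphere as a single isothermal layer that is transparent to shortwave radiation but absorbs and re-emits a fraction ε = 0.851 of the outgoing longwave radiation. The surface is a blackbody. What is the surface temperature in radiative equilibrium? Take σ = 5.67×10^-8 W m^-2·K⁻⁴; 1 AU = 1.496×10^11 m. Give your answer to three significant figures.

Orbital distance: d = 6.53 AU = 9.769×10^11 m.
Flux at the orbit: S = L/(4πd²) = 2.60×10^27/(4π·(9.77×10^11)²) = 216.8 W m^-2.
At the top of the atmosphere, σT_e⁴ = S(1−α)/4 = 46.07 W m^-2, giving T_e = 168.8 K.
For a single slab of emissivity ε, T_s⁴ = 2T_e⁴/(2−ε); thus T_s = 168.8·(1.741)^(1/4) = 193.9 K.

194 K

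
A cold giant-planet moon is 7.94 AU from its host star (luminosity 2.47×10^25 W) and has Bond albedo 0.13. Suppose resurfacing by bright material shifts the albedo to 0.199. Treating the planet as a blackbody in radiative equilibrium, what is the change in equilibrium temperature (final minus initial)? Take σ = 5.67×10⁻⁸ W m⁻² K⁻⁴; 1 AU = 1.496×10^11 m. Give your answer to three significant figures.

-0.983 K

d = 7.94 × 1.496×10^11 m = 1.188×10^12 m.
S = L/(4πd²) = 1.393 W m⁻².
With α = 0.13, T₁ = 48.08 K.
After:  T₂ = [1.393·0.801/(4σ)]^(1/4) = 47.10 K.
Change: 47.10 − 48.08 = -0.9831 K.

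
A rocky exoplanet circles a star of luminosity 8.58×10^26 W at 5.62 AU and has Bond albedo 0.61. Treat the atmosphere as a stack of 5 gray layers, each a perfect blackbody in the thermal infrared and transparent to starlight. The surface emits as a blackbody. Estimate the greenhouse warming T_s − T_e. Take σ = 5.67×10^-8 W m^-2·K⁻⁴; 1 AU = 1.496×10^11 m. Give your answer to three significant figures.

64.2 K

Orbital distance: d = 5.62 AU = 8.408×10^11 m.
Spreading L over a sphere of radius d: S = 8.58×10^26/(4π·8.41×10^11²) = 96.59 W m^-2.
OLR = S(1−α)/4 = 9.418 W m^-2; the top layer radiates at T_e = 113.5 K.
T_s = (N+1)^(1/4)·T_e = 177.7 K.
So the greenhouse effect raises the surface by 177.7 − 113.5 = 64.15 K.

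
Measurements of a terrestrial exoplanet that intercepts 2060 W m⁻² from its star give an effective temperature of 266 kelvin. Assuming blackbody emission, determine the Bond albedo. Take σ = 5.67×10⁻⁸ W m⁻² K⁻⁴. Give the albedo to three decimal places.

Rearranging the radiative balance, α = 1 − 4σT⁴/S.
4σT⁴ = 4·5.67×10⁻⁸·(266)⁴ = 1135 W m⁻².
1−α = 1135/2060 = 0.5512, so α = 0.4488.

0.449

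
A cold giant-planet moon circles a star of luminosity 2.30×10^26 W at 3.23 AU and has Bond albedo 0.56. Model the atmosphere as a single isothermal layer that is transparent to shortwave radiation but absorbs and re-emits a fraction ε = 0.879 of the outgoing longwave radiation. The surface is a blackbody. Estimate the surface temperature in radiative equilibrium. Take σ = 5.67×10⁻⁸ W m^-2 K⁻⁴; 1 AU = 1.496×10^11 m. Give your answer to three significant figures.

d = 3.23 × 1.496×10^11 m = 4.832×10^11 m.
Flux at the orbit: S = L/(4πd²) = 2.30×10^26/(4π·(4.83×10^11)²) = 78.39 W m^-2.
The planet radiates to space at T_e = [S(1−α)/(4σ)]^(1/4) = 111.0 K.
The surface balance (absorbed SW + ε·downward IR = σT_s⁴) with T_a⁴ = T_s⁴/2 reduces to T_s = T_e·[2/(2−ε)]^¼ = 128.3 K.

128 K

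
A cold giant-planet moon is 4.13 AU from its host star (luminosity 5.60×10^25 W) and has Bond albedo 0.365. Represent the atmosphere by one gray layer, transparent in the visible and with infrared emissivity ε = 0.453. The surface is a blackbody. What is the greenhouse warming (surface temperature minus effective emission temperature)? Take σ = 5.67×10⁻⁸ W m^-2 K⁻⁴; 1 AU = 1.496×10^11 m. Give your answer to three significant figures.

d = 4.13 × 1.496×10^11 m = 6.178×10^11 m.
S = L/(4πd²) = 11.67 W m^-2.
The planet radiates to space at T_e = [S(1−α)/(4σ)]^(1/4) = 75.61 K.
For a single slab of emissivity ε, T_s⁴ = 2T_e⁴/(2−ε); thus T_s = 75.61·(1.293)^(1/4) = 80.63 K.
The atmosphere warms the surface by 5.014 K.

5.01 K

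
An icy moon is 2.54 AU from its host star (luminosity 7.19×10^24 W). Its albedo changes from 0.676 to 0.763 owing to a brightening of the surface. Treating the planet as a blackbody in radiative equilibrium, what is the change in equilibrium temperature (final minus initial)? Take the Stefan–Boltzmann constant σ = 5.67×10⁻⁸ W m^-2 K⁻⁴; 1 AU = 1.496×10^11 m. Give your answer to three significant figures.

-3.67 K

d = 2.54 × 1.496×10^11 m = 3.800×10^11 m.
Flux at the orbit: S = L/(4πd²) = 7.19×10^24/(4π·(3.80×10^11)²) = 3.963 W m^-2.
Before: T₁ = [3.963·0.324/(4σ)]^(1/4) = 48.78 K.
Final:   T₂ = [S(1−0.763)/(4σ)]^(1/4) = 45.11 K.
ΔT = T₂ − T₁ = -3.668 K.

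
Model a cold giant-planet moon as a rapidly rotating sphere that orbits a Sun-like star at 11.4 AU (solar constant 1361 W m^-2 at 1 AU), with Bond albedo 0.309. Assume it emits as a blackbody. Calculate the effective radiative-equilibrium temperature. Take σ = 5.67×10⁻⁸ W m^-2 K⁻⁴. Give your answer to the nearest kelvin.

Irradiance scales as 1/d², so S = 1361 W m^-2 × (1/11.4)² = 10.47 W m^-2.
Averaging over the sphere, the absorbed flux is S(1−α)/4 = 1.809 W m^-2.
Set σT⁴ = 1.809 → T = (1.809/σ)^(1/4) = 75.16 K.

75 K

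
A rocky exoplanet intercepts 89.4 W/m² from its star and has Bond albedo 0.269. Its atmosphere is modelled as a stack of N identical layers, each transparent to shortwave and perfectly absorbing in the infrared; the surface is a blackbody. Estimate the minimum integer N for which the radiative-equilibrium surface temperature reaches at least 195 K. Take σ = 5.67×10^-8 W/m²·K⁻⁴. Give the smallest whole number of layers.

5

OLR = S(1−α)/4 = 16.34 W/m²; the top layer radiates at T_e = 130.3 K.
Need (N+1)T_e⁴ ≥ T_s⁴, i.e. N+1 ≥ (195/130.3)⁴ = 5.018.
The minimum whole number is N = 5.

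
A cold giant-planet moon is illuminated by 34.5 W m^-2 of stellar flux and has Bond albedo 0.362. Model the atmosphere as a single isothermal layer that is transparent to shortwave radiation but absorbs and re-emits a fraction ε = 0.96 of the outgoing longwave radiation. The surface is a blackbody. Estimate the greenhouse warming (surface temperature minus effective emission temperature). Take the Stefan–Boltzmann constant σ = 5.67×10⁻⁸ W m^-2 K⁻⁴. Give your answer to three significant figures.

The planet radiates to space at T_e = [S(1−α)/(4σ)]^(1/4) = 99.25 K.
For a single slab of emissivity ε, T_s⁴ = 2T_e⁴/(2−ε); thus T_s = 99.25·(1.923)^(1/4) = 116.9 K.
The atmosphere warms the surface by 17.63 K.

17.6 kelvin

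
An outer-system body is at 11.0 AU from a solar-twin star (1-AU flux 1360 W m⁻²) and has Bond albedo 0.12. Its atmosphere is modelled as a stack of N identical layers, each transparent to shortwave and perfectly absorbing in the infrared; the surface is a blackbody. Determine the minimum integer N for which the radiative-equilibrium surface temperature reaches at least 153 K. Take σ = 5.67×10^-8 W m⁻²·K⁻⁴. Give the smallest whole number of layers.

12

By the inverse-square law, S = 1360/11.0² = 11.24 W m⁻².
OLR = S(1−α)/4 = 2.473 W m⁻²; the top layer radiates at T_e = 81.26 K.
Need (N+1)T_e⁴ ≥ T_s⁴, i.e. N+1 ≥ (153/81.26)⁴ = 12.565.
So N ≥ 11.565; the smallest integer is N = 12.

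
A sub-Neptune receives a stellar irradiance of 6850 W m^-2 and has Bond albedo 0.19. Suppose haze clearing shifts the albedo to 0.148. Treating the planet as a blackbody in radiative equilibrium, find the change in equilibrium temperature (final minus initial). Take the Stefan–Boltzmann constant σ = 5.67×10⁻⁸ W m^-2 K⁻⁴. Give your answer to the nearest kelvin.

5 K

With α = 0.19, T₁ = 395.5 K.
Final:   T₂ = [S(1−0.148)/(4σ)]^(1/4) = 400.5 K.
Change: 400.5 − 395.5 = 5.030 K.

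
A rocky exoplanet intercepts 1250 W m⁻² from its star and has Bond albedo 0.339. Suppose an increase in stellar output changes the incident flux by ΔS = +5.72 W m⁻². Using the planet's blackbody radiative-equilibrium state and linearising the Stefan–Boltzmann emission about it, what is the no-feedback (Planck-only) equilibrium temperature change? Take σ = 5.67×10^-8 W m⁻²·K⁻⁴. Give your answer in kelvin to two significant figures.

0.28 K

Unperturbed T_e = [1250·(1−0.339)/(4σ)]^¼ = 245.7 K.
ΔF = Δ[S(1−α)]/4 = (1−0.339)·+5.72/4 = 0.9452 W m⁻².
Planck response: λ_P = 4σT_e³ = 4·5.67×10⁻⁸·(245.7)³ = 3.363 W m⁻²/K.
ΔT₀ = ΔF/λ_P = 0.9452/3.363 = 0.281 K.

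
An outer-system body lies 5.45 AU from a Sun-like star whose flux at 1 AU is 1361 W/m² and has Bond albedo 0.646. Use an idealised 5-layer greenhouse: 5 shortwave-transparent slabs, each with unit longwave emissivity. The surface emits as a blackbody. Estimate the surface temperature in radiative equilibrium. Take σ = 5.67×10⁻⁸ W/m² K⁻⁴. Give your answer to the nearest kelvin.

By the inverse-square law, S = 1361/5.45² = 45.82 W/m².
Top-of-atmosphere balance: σT_e⁴ = S(1−α)/4 = 4.055 W/m² → T_e = 91.96 K.
For an N-layer opaque stack, T_s⁴ = (N+1)T_e⁴, hence T_s = (6)^(1/4)×91.96 K = 143.9 K.

144 K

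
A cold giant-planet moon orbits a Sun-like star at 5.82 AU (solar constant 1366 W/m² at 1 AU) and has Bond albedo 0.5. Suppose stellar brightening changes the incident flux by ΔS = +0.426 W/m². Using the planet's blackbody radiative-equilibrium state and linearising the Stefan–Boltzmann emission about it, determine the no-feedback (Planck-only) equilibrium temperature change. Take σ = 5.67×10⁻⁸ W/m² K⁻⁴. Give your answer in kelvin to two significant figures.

Irradiance scales as 1/d², so S = 1366 W/m² × (1/5.82)² = 40.33 W/m².
The baseline emission temperature is T_e = 97.10 K.
TOA radiative forcing: ΔF = (1−α)ΔS/4 = 0.5·(+0.426)/4 = 0.05325 W/m².
Linearising σT⁴ gives d(σT⁴)/dT = 4σT_e³ = 0.2077 W/m² per K.
Hence the no-feedback warming is ΔF/(4σT_e³) = 0.256 K.

0.26 kelvin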